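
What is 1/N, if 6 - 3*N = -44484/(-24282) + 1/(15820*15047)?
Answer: 2890086619140/4015318428673 ≈ 0.71976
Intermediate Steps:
N = 4015318428673/2890086619140 (N = 2 - (-44484/(-24282) + 1/(15820*15047))/3 = 2 - (-44484*(-1/24282) + (1/15820)*(1/15047))/3 = 2 - (7414/4047 + 1/238043540)/3 = 2 - 1/3*1764854809607/963362206380 = 2 - 1764854809607/2890086619140 = 4015318428673/2890086619140 ≈ 1.3893)
1/N = 1/(4015318428673/2890086619140) = 2890086619140/4015318428673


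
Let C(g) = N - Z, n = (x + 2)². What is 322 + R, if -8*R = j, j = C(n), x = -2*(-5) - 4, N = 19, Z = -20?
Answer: 2537/8 ≈ 317.13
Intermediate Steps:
x = 6 (x = 10 - 4 = 6)
n = 64 (n = (6 + 2)² = 8² = 64)
C(g) = 39 (C(g) = 19 - 1*(-20) = 19 + 20 = 39)
j = 39
R = -39/8 (R = -⅛*39 = -39/8 ≈ -4.8750)
322 + R = 322 - 39/8 = 2537/8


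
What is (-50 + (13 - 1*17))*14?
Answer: -756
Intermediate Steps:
(-50 + (13 - 1*17))*14 = (-50 + (13 - 17))*14 = (-50 - 4)*14 = -54*14 = -756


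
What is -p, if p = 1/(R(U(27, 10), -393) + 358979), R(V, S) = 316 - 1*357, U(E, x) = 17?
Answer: -1/358938 ≈ -2.7860e-6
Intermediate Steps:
R(V, S) = -41 (R(V, S) = 316 - 357 = -41)
p = 1/358938 (p = 1/(-41 + 358979) = 1/358938 ≈ 2.7860e-6)
-p = -1*1/358938 = -1/358938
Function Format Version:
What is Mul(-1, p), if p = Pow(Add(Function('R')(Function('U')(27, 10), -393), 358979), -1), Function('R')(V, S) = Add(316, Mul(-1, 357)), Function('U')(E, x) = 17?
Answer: Rational(-1, 358938) ≈ -2.7860e-6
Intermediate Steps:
Function('R')(V, S) = -41 (Function('R')(V, S) = Add(316, -357) = -41)
p = Rational(1, 358938) (p = Pow(Add(-41, 358979), -1) = Pow(358938, -1) = Rational(1, 358938) ≈ 2.7860e-6)
Mul(-1, p) = Mul(-1, Rational(1, 358938)) = Rational(-1, 358938)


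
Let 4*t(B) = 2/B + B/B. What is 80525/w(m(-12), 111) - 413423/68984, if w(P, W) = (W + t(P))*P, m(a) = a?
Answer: -12213299187/184118296 ≈ -66.334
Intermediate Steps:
t(B) = ¼ + 1/(2*B) (t(B) = (2/B + B/B)/4 = (2/B + 1)/4 = (1 + 2/B)/4 = ¼ + 1/(2*B))
w(P, W) = P*(W + (2 + P)/(4*P)) (w(P, W) = (W + (2 + P)/(4*P))*P = P*(W + (2 + P)/(4*P)))
80525/w(m(-12), 111) - 413423/68984 = 80525/(½ + (¼)*(-12) - 12*111) - 413423/68984 = 80525/(½ - 3 - 1332) - 413423*1/68984 = 80525/(-2669/2) - 413423/68984 = 80525*(-2/2669) - 413423/68984 = -161050/2669 - 413423/68984 = -12213299187/184118296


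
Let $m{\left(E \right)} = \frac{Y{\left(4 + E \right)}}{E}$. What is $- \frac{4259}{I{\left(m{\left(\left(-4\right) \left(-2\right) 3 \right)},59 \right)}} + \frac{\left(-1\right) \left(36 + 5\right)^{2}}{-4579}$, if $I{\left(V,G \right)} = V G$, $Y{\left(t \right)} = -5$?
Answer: $\frac{468542959}{1350805} \approx 346.86$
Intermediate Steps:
$m{\left(E \right)} = - \frac{5}{E}$
$I{\left(V,G \right)} = G V$
$- \frac{4259}{I{\left(m{\left(\left(-4\right) \left(-2\right) 3 \right)},59 \right)}} + \frac{\left(-1\right) \left(36 + 5\right)^{2}}{-4579} = - \frac{4259}{59 \left(- \frac{5}{\left(-4\right) \left(-2\right) 3}\right)} + \frac{\left(-1\right) \left(36 + 5\right)^{2}}{-4579} = - \frac{4259}{59 \left(- \frac{5}{8 \cdot 3}\right)} + - 41^{2} \left(- \frac{1}{4579}\right) = - \frac{4259}{59 \left(- \frac{5}{24}\right)} + \left(-1\right) 1681 \left(- \frac{1}{4579}\right) = - \frac{4259}{59 \left(\left(-5\right) \frac{1}{24}\right)} - - \frac{1681}{4579} = - \frac{4259}{59 \left(- \frac{5}{24}\right)} + \frac{1681}{4579} = - \frac{4259}{- \frac{295}{24}} + \frac{1681}{4579} = \left(-4259\right) \left(- \frac{24}{295}\right) + \frac{1681}{4579} = \frac{102216}{295} + \frac{1681}{4579} = \frac{468542959}{1350805}$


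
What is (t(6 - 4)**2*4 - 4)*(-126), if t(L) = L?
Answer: -1512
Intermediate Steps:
(t(6 - 4)**2*4 - 4)*(-126) = ((6 - 4)**2*4 - 4)*(-126) = (2**2*4 - 4)*(-126) = (4*4 - 4)*(-126) = (16 - 4)*(-126) = 12*(-126) = -1512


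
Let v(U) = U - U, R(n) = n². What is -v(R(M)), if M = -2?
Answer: 0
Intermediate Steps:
v(U) = 0
-v(R(M)) = -1*0 = 0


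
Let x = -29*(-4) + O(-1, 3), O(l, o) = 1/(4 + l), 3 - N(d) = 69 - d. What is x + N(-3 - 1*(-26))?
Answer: 220/3 ≈ 73.333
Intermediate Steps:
N(d) = -66 + d (N(d) = 3 - (69 - d) = 3 + (-69 + d) = -66 + d)
x = 349/3 (x = -29*(-4) + 1/(4 - 1) = 116 + 1/3 = 116 + ⅓ = 349/3 ≈ 116.33)
x + N(-3 - 1*(-26)) = 349/3 + (-66 + (-3 - 1*(-26))) = 349/3 + (-66 + (-3 + 26)) = 349/3 + (-66 + 23) = 349/3 - 43 = 220/3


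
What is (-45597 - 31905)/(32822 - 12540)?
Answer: -38751/10141 ≈ -3.8212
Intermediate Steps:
(-45597 - 31905)/(32822 - 12540) = -77502/20282 = -77502*1/20282 = -38751/10141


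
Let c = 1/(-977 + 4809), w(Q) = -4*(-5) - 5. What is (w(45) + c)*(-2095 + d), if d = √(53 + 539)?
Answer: -120422695/3832 + 57481*√37/958 ≈ -31061.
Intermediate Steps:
w(Q) = 15 (w(Q) = 20 - 5 = 15)
d = 4*√37 (d = √592 = 4*√37 ≈ 24.331)
c = 1/3832 ≈ 0.00026096
(w(45) + c)*(-2095 + d) = (15 + 1/3832)*(-2095 + 4*√37) = 57481*(-2095 + 4*√37)/3832 = -120422695/3832 + 57481*√37/958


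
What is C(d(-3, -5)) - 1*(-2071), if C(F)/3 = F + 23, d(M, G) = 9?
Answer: 2167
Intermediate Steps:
C(F) = 69 + 3*F (C(F) = 3*(F + 23) = 3*(23 + F) = 69 + 3*F)
C(d(-3, -5)) - 1*(-2071) = (69 + 3*9) - 1*(-2071) = (69 + 27) + 2071 = 96 + 2071 = 2167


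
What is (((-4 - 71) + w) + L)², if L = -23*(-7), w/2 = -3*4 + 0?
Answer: 3844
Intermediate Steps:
w = -24 (w = 2*(-3*4 + 0) = 2*(-12 + 0) = 2*(-12) = -24)
L = 161
(((-4 - 71) + w) + L)² = (((-4 - 71) - 24) + 161)² = ((-75 - 24) + 161)² = (-99 + 161)² = 62² = 3844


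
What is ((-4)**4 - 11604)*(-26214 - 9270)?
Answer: 402672432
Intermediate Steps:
((-4)**4 - 11604)*(-26214 - 9270) = (256 - 11604)*(-35484) = -11348*(-35484) = 402672432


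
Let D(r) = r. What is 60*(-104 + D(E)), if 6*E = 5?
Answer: -6190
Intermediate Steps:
E = 5/6 (E = (1/6)*5 = 5/6 ≈ 0.83333)
60*(-104 + D(E)) = 60*(-104 + 5/6) = 60*(-619/6) = -6190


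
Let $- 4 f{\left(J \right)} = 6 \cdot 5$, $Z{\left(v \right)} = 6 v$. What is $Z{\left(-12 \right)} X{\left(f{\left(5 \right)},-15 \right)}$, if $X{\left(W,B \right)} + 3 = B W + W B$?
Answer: $-15984$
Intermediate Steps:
$f{\left(J \right)} = - \frac{15}{2}$ ($f{\left(J \right)} = - \frac{6 \cdot 5}{4} = \left(- \frac{1}{4}\right) 30 = - \frac{15}{2}$)
$X{\left(W,B \right)} = -3 + 2 B W$ ($X{\left(W,B \right)} = -3 + \left(B W + W B\right) = -3 + \left(B W + B W\right) = -3 + 2 B W$)
$Z{\left(-12 \right)} X{\left(f{\left(5 \right)},-15 \right)} = 6 \left(-12\right) \left(-3 + 2 \left(-15\right) \left(- \frac{15}{2}\right)\right) = - 72 \left(-3 + 225\right) = \left(-72\right) 222 = -15984$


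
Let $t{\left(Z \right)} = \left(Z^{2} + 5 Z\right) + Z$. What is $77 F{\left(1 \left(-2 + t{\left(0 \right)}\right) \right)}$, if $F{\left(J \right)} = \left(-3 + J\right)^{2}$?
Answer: $1925$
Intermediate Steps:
$t{\left(Z \right)} = Z^{2} + 6 Z$
$77 F{\left(1 \left(-2 + t{\left(0 \right)}\right) \right)} = 77 \left(-3 + 1 \left(-2 + 0 \left(6 + 0\right)\right)\right)^{2} = 77 \left(-3 + 1 \left(-2 + 0 \cdot 6\right)\right)^{2} = 77 \left(-3 + 1 \left(-2 + 0\right)\right)^{2} = 77 \left(-3 + 1 \left(-2\right)\right)^{2} = 77 \left(-3 - 2\right)^{2} = 77 \left(-5\right)^{2} = 77 \cdot 25 = 1925$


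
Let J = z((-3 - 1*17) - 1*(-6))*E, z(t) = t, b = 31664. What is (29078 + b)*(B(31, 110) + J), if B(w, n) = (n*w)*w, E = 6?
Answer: 6415934492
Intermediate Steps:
B(w, n) = n*w**2
J = -84 (J = ((-3 - 1*17) - 1*(-6))*6 = ((-3 - 17) + 6)*6 = (-20 + 6)*6 = -14*6 = -84)
(29078 + b)*(B(31, 110) + J) = (29078 + 31664)*(110*31**2 - 84) = 60742*(110*961 - 84) = 60742*(105710 - 84) = 60742*105626 = 6415934492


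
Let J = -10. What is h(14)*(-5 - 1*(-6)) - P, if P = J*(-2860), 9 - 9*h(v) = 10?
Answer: -257401/9 ≈ -28600.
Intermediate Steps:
h(v) = -1/9 (h(v) = 1 - 1/9*10 = 1 - 10/9 = -1/9)
P = 28600 (P = -10*(-2860) = 28600)
h(14)*(-5 - 1*(-6)) - P = -(-5 - 1*(-6))/9 - 1*28600 = -(-5 + 6)/9 - 28600 = -1/9*1 - 28600 = -1/9 - 28600 = -257401/9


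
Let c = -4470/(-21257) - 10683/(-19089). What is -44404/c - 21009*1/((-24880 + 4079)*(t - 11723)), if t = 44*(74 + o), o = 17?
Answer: -6302891264214423983/109286455044701 ≈ -57673.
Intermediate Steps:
t = 4004 (t = 44*(74 + 17) = 44*91 = 4004)
c = 34712929/45086097 (c = -4470*(-1/21257) - 10683*(-1/19089) = 4470/21257 + 1187/2121 = 34712929/45086097 ≈ 0.76993)
-44404/c - 21009*1/((-24880 + 4079)*(t - 11723)) = -44404/34712929/45086097 - 21009*1/((-24880 + 4079)*(4004 - 11723)) = -44404*45086097/34712929 - 21009/((-20801*(-7719))) = -117764885364/2041937 - 21009/160562919 = -117764885364/2041937 - 21009*1/160562919 = -117764885364/2041937 - 7003/53520973 = -6302891264214423983/109286455044701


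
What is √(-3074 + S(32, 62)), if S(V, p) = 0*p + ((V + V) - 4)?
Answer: I*√3014 ≈ 54.9*I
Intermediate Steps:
S(V, p) = -4 + 2*V (S(V, p) = 0 + (2*V - 4) = 0 + (-4 + 2*V) = -4 + 2*V)
√(-3074 + S(32, 62)) = √(-3074 + (-4 + 2*32)) = √(-3074 + (-4 + 64)) = √(-3074 + 60) = √(-3014) = I*√3014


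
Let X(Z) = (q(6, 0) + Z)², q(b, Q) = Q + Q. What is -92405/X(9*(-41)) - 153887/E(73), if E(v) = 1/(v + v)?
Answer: -3059197632227/136161 ≈ -2.2467e+7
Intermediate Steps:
E(v) = 1/(2*v)
q(b, Q) = 2*Q
X(Z) = Z² (X(Z) = (2*0 + Z)² = (0 + Z)² = Z²)
-92405/X(9*(-41)) - 153887/E(73) = -92405/((9*(-41))²) - 153887/((½)/73) = -92405/((-369)²) - 153887/((½)*(1/73)) = -92405/136161 - 153887/1/146 = -92405*1/136161 - 153887*146 = -92405/136161 - 22467502 = -3059197632227/136161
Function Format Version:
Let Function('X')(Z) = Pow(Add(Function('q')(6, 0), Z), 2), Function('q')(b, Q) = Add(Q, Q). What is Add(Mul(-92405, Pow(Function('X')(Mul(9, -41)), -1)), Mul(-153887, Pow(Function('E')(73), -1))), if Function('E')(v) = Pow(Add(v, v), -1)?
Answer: Rational(-3059197632227, 136161) ≈ -2.2467e+7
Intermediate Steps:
Function('E')(v) = Mul(Rational(1, 2), Pow(v, -1)) (Function('E')(v) = Pow(Mul(2, v), -1) = Mul(Rational(1, 2), Pow(v, -1)))
Function('q')(b, Q) = Mul(2, Q)
Function('X')(Z) = Pow(Z, 2) (Function('X')(Z) = Pow(Add(Mul(2, 0), Z), 2) = Pow(Add(0, Z), 2) = Pow(Z, 2))
Add(Mul(-92405, Pow(Function('X')(Mul(9, -41)), -1)), Mul(-153887, Pow(Function('E')(73), -1))) = Add(Mul(-92405, Pow(Pow(Mul(9, -41), 2), -1)), Mul(-153887, Pow(Mul(Rational(1, 2), Pow(73, -1)), -1))) = Add(Mul(-92405, Pow(Pow(-369, 2), -1)), Mul(-153887, Pow(Mul(Rational(1, 2), Rational(1, 73)), -1))) = Add(Mul(-92405, Pow(136161, -1)), Mul(-153887, Pow(Rational(1, 146), -1))) = Add(Mul(-92405, Rational(1, 136161)), Mul(-153887, 146)) = Add(Rational(-92405, 136161), -22467502) = Rational(-3059197632227, 136161)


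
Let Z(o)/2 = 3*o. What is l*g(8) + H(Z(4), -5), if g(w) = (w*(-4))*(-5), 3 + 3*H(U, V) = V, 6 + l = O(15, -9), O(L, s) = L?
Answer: 4312/3 ≈ 1437.3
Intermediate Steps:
Z(o) = 6*o (Z(o) = 2*(3*o) = 6*o)
l = 9 (l = -6 + 15 = 9)
H(U, V) = -1 + V/3
g(w) = 20*w (g(w) = -4*w*(-5) = 20*w)
l*g(8) + H(Z(4), -5) = 9*(20*8) + (-1 + (1/3)*(-5)) = 9*160 + (-1 - 5/3) = 1440 - 8/3 = 4312/3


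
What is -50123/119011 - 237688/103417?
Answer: -33471056859/12307760587 ≈ -2.7195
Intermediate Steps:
-50123/119011 - 237688/103417 = -33471056859/12307760587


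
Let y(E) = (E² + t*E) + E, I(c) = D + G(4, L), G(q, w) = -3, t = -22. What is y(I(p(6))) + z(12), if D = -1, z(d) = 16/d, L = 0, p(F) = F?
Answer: 304/3 ≈ 101.33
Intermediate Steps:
I(c) = -4 (I(c) = -1 - 3 = -4)
y(E) = E² - 21*E (y(E) = (E² - 22*E) + E = E² - 21*E)
y(I(p(6))) + z(12) = -4*(-21 - 4) + 16/12 = -4*(-25) + 16*(1/12) = 100 + 4/3 = 304/3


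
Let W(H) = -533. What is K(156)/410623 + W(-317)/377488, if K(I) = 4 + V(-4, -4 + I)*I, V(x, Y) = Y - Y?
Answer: -217352107/155005255024 ≈ -0.0014022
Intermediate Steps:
V(x, Y) = 0
K(I) = 4 (K(I) = 4 + 0*I = 4 + 0 = 4)
K(156)/410623 + W(-317)/377488 = 4/410623 - 533/377488 = -217352107/155005255024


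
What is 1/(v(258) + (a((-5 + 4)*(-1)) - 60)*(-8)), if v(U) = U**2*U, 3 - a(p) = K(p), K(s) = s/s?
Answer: 1/17173976 ≈ 5.8228e-8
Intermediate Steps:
K(s) = 1
a(p) = 2 (a(p) = 3 - 1*1 = 3 - 1 = 2)
v(U) = U**3
1/(v(258) + (a((-5 + 4)*(-1)) - 60)*(-8)) = 1/(258**3 + (2 - 60)*(-8)) = 1/(17173512 - 58*(-8)) = 1/(17173512 + 464) = 1/17173976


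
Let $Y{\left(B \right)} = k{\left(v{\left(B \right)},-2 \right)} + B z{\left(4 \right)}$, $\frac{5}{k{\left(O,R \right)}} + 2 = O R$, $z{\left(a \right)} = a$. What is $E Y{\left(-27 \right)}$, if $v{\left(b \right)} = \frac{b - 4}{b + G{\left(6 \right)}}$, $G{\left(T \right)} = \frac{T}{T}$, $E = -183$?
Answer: $\frac{379481}{19} \approx 19973.0$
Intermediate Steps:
$G{\left(T \right)} = 1$
$v{\left(b \right)} = \frac{-4 + b}{1 + b}$ ($v{\left(b \right)} = \frac{b - 4}{b + 1} = \frac{-4 + b}{1 + b}$)
$k{\left(O,R \right)} = \frac{5}{-2 + O R}$
$Y{\left(B \right)} = 4 B + \frac{5}{-2 - \frac{2 \left(-4 + B\right)}{1 + B}}$ ($Y{\left(B \right)} = \frac{5}{-2 + \frac{-4 + B}{1 + B} \left(-2\right)} + B 4 = \frac{5}{-2 - \frac{2 \left(-4 + B\right)}{1 + B}} + 4 B = 4 B + \frac{5}{-2 - \frac{2 \left(-4 + B\right)}{1 + B}}$)
$E Y{\left(-27 \right)} = - 183 \frac{-5 - -783 + 16 \left(-27\right)^{2}}{2 \left(-3 + 2 \left(-27\right)\right)} = - 183 \frac{-5 + 783 + 16 \cdot 729}{2 \left(-3 - 54\right)} = - 183 \frac{-5 + 783 + 11664}{2 \left(-57\right)} = - 183 \cdot \frac{1}{2} \left(- \frac{1}{57}\right) 12442 = \left(-183\right) \left(- \frac{6221}{57}\right) = \frac{379481}{19}$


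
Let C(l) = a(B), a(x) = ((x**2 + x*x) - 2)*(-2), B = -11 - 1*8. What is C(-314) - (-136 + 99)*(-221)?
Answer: -9617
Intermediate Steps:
B = -19 (B = -11 - 8 = -19)
a(x) = 4 - 4*x**2 (a(x) = ((x**2 + x**2) - 2)*(-2) = (2*x**2 - 2)*(-2) = (-2 + 2*x**2)*(-2) = 4 - 4*x**2)
C(l) = -1440 (C(l) = 4 - 4*(-19)**2 = 4 - 4*361 = 4 - 1444 = -1440)
C(-314) - (-136 + 99)*(-221) = -1440 - (-136 + 99)*(-221) = -1440 - (-37)*(-221) = -1440 - 1*8177 = -1440 - 8177 = -9617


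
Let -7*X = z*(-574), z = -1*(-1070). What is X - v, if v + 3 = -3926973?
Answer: 4014716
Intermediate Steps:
v = -3926976 (v = -3 - 3926973 = -3926976)
z = 1070
X = 87740 (X = -1070*(-574)/7 = -⅐*(-614180) = 87740)
X - v = 87740 - 1*(-3926976) = 87740 + 3926976 = 4014716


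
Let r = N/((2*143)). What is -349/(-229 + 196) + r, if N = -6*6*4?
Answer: 4321/429 ≈ 10.072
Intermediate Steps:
N = -144 (N = -36*4 = -144)
r = -72/143 (r = -144/(2*143) = -144/286 = -144*1/286 = -72/143 ≈ -0.50350)
-349/(-229 + 196) + r = -349/(-229 + 196) - 72/143 = -349/(-33) - 72/143 = -1/33*(-349) - 72/143 = 349/33 - 72/143 = 4321/429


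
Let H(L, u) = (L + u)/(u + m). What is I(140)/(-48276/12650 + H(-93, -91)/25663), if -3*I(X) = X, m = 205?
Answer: 19625779250/1604974139 ≈ 12.228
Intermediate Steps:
H(L, u) = (L + u)/(205 + u) (H(L, u) = (L + u)/(u + 205) = (L + u)/(205 + u))
I(X) = -X/3
I(140)/(-48276/12650 + H(-93, -91)/25663) = (-⅓*140)/(-48276/12650 + ((-93 - 91)/(205 - 91))/25663) = -140/(3*(-48276*1/12650 + (-184/114)*(1/25663))) = -140/(3*(-24138/6325 + ((1/114)*(-184))*(1/25663))) = -140/(3*(-24138/6325 - 92/57*1/25663)) = -140/(3*(-24138/6325 - 92/1462791)) = -140/(3*(-3209948278/841104825)) = -140/3*(-841104825/3209948278) = 19625779250/1604974139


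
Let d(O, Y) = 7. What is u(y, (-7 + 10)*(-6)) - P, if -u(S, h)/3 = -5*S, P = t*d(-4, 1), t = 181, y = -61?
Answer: -2182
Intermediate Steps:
P = 1267 (P = 181*7 = 1267)
u(S, h) = 15*S (u(S, h) = -(-15)*S = 15*S)
u(y, (-7 + 10)*(-6)) - P = 15*(-61) - 1*1267 = -915 - 1267 = -2182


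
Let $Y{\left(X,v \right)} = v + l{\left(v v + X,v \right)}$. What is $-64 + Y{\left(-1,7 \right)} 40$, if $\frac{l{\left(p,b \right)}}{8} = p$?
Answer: $15576$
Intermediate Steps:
$l{\left(p,b \right)} = 8 p$
$Y{\left(X,v \right)} = v + 8 X + 8 v^{2}$ ($Y{\left(X,v \right)} = v + 8 \left(v v + X\right) = v + 8 \left(v^{2} + X\right) = v + 8 \left(X + v^{2}\right) = v + \left(8 X + 8 v^{2}\right) = v + 8 X + 8 v^{2}$)
$-64 + Y{\left(-1,7 \right)} 40 = -64 + \left(7 + 8 \left(-1\right) + 8 \cdot 7^{2}\right) 40 = -64 + \left(7 - 8 + 8 \cdot 49\right) 40 = -64 + \left(7 - 8 + 392\right) 40 = -64 + 391 \cdot 40 = -64 + 15640 = 15576$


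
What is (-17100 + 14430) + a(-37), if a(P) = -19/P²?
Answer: -3655249/1369 ≈ -2670.0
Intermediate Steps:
a(P) = -19/P²
(-17100 + 14430) + a(-37) = (-17100 + 14430) - 19/(-37)² = -2670 - 19*1/1369 = -2670 - 19/1369 = -3655249/1369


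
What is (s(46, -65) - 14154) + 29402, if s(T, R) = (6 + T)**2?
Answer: 17952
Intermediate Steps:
(s(46, -65) - 14154) + 29402 = ((6 + 46)**2 - 14154) + 29402 = (52**2 - 14154) + 29402 = (2704 - 14154) + 29402 = -11450 + 29402 = 17952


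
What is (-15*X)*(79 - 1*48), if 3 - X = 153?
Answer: 69750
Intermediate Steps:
X = -150 (X = 3 - 1*153 = 3 - 153 = -150)
(-15*X)*(79 - 1*48) = (-15*(-150))*(79 - 1*48) = 2250*(79 - 48) = 2250*31 = 69750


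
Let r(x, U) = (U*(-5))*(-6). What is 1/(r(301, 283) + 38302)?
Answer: 1/46792 ≈ 2.1371e-5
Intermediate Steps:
r(x, U) = 30*U (r(x, U) = -5*U*(-6) = 30*U)
1/(r(301, 283) + 38302) = 1/(30*283 + 38302) = 1/(8490 + 38302) = 1/46792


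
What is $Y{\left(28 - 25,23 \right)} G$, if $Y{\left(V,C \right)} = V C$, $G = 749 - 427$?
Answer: $22218$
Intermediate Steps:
$G = 322$ ($G = 749 - 427 = 322$)
$Y{\left(V,C \right)} = C V$
$Y{\left(28 - 25,23 \right)} G = 23 \left(28 - 25\right) 322 = 23 \cdot 3 \cdot 322 = 69 \cdot 322 = 22218$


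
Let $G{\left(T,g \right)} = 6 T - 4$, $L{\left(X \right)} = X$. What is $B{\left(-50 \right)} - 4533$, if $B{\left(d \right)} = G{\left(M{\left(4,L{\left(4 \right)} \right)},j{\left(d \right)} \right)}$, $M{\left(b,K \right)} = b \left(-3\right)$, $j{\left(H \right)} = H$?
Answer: $-4609$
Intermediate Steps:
$M{\left(b,K \right)} = - 3 b$
$G{\left(T,g \right)} = -4 + 6 T$
$B{\left(d \right)} = -76$ ($B{\left(d \right)} = -4 + 6 \left(\left(-3\right) 4\right) = -4 + 6 \left(-12\right) = -4 - 72 = -76$)
$B{\left(-50 \right)} - 4533 = -76 - 4533 = -4609$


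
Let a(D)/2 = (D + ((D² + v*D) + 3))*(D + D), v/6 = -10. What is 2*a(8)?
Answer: -25920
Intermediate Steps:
v = -60 (v = 6*(-10) = -60)
a(D) = 4*D*(3 + D² - 59*D) (a(D) = 2*((D + ((D² - 60*D) + 3))*(D + D)) = 2*((D + (3 + D² - 60*D))*(2*D)) = 2*((3 + D² - 59*D)*(2*D)) = 2*(2*D*(3 + D² - 59*D)) = 4*D*(3 + D² - 59*D))
2*a(8) = 2*(4*8*(3 + 8² - 59*8)) = 2*(4*8*(3 + 64 - 472)) = 2*(4*8*(-405)) = 2*(-12960) = -25920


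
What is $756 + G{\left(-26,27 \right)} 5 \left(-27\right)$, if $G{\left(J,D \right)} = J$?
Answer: $4266$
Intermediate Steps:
$756 + G{\left(-26,27 \right)} 5 \left(-27\right) = 756 - 26 \cdot 5 \left(-27\right) = 756 - -3510 = 756 + 3510 = 4266$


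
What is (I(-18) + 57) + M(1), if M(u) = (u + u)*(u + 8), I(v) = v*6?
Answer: -33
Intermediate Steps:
I(v) = 6*v
M(u) = 2*u*(8 + u) (M(u) = (2*u)*(8 + u) = 2*u*(8 + u))
(I(-18) + 57) + M(1) = (6*(-18) + 57) + 2*1*(8 + 1) = (-108 + 57) + 2*1*9 = -51 + 18 = -33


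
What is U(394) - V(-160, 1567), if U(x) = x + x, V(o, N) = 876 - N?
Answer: 1479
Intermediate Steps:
U(x) = 2*x
U(394) - V(-160, 1567) = 2*394 - (876 - 1*1567) = 788 - (876 - 1567) = 788 - 1*(-691) = 788 + 691 = 1479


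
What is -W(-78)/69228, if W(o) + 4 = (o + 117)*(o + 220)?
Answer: -2767/34614 ≈ -0.079939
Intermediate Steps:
W(o) = -4 + (117 + o)*(220 + o) (W(o) = -4 + (o + 117)*(o + 220) = -4 + (117 + o)*(220 + o))
-W(-78)/69228 = -(25736 + (-78)² + 337*(-78))/69228 = -(25736 + 6084 - 26286)/69228 = -5534/69228 = -1*2767/34614 = -2767/34614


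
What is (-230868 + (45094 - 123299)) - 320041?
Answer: -629114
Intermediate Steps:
(-230868 + (45094 - 123299)) - 320041 = (-230868 - 78205) - 320041 = -309073 - 320041 = -629114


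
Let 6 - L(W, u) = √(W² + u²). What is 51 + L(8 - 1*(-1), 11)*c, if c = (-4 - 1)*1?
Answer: 21 + 5*√202 ≈ 92.063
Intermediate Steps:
L(W, u) = 6 - √(W² + u²)
c = -5 (c = -5*1 = -5)
51 + L(8 - 1*(-1), 11)*c = 51 + (6 - √((8 - 1*(-1))² + 11²))*(-5) = 51 + (6 - √((8 + 1)² + 121))*(-5) = 51 + (6 - √(9² + 121))*(-5) = 51 + (6 - √(81 + 121))*(-5) = 51 + (6 - √202)*(-5) = 51 + (-30 + 5*√202) = 21 + 5*√202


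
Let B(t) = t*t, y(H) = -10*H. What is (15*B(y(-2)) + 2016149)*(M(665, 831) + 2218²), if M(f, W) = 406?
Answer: 9948831529570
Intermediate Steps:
B(t) = t²
(15*B(y(-2)) + 2016149)*(M(665, 831) + 2218²) = (15*(-10*(-2))² + 2016149)*(406 + 2218²) = (15*20² + 2016149)*(406 + 4919524) = (15*400 + 2016149)*4919930 = (6000 + 2016149)*4919930 = 2022149*4919930 = 9948831529570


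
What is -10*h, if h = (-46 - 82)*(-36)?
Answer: -46080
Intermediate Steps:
h = 4608 (h = -128*(-36) = 4608)
-10*h = -10*4608 = -46080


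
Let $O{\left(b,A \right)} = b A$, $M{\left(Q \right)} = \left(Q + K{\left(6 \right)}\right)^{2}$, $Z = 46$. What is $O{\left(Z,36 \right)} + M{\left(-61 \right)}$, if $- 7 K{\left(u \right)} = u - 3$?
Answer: $\frac{266044}{49} \approx 5429.5$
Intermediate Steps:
$K{\left(u \right)} = \frac{3}{7} - \frac{u}{7}$ ($K{\left(u \right)} = - \frac{u - 3}{7} = - \frac{-3 + u}{7} = \frac{3}{7} - \frac{u}{7}$)
$M{\left(Q \right)} = \left(- \frac{3}{7} + Q\right)^{2}$ ($M{\left(Q \right)} = \left(Q + \left(\frac{3}{7} - \frac{6}{7}\right)\right)^{2} = \left(Q - \frac{3}{7}\right)^{2} = \left(- \frac{3}{7} + Q\right)^{2}$)
$O{\left(b,A \right)} = A b$
$O{\left(Z,36 \right)} + M{\left(-61 \right)} = 36 \cdot 46 + \frac{\left(-3 + 7 \left(-61\right)\right)^{2}}{49} = 1656 + \frac{\left(-3 - 427\right)^{2}}{49} = 1656 + \frac{\left(-430\right)^{2}}{49} = 1656 + \frac{1}{49} \cdot 184900 = 1656 + \frac{184900}{49} = \frac{266044}{49}$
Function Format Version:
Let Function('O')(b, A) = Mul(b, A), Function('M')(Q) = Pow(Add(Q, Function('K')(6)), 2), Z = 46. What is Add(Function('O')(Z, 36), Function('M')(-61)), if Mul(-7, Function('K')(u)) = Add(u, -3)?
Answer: Rational(266044, 49) ≈ 5429.5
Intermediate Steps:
Function('K')(u) = Add(Rational(3, 7), Mul(Rational(-1, 7), u)) (Function('K')(u) = Mul(Rational(-1, 7), Add(u, -3)) = Mul(Rational(-1, 7), Add(-3, u)) = Add(Rational(3, 7), Mul(Rational(-1, 7), u)))
Function('M')(Q) = Pow(Add(Rational(-3, 7), Q), 2) (Function('M')(Q) = Pow(Add(Q, Add(Rational(3, 7), Mul(Rational(-1, 7), 6))), 2) = Pow(Add(Q, Add(Rational(3, 7), Rational(-6, 7))), 2) = Pow(Add(Q, Rational(-3, 7)), 2) = Pow(Add(Rational(-3, 7), Q), 2))
Function('O')(b, A) = Mul(A, b)
Add(Function('O')(Z, 36), Function('M')(-61)) = Add(Mul(36, 46), Mul(Rational(1, 49), Pow(Add(-3, Mul(7, -61)), 2))) = Add(1656, Mul(Rational(1, 49), Pow(Add(-3, -427), 2))) = Add(1656, Mul(Rational(1, 49), Pow(-430, 2))) = Add(1656, Mul(Rational(1, 49), 184900)) = Add(1656, Rational(184900, 49)) = Rational(266044, 49)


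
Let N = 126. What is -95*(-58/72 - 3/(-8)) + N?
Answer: 12017/72 ≈ 166.90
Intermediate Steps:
-95*(-58/72 - 3/(-8)) + N = -95*(-58/72 - 3/(-8)) + 126 = -95*(-58*1/72 - 3*(-⅛)) + 126 = -95*(-29/36 + 3/8) + 126 = -95*(-31/72) + 126 = 2945/72 + 126 = 12017/72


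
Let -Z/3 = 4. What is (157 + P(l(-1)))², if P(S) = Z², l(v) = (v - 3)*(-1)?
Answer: 90601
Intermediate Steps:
l(v) = 3 - v (l(v) = (-3 + v)*(-1) = 3 - v)
Z = -12 (Z = -3*4 = -12)
P(S) = 144 (P(S) = (-12)² = 144)
(157 + P(l(-1)))² = (157 + 144)² = 301² = 90601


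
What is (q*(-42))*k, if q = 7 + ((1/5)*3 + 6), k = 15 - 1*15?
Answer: 0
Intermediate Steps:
k = 0 (k = 15 - 15 = 0)
q = 68/5 (q = 7 + ((1*(1/5))*3 + 6) = 7 + ((1/5)*3 + 6) = 7 + (3/5 + 6) = 7 + 33/5 = 68/5 ≈ 13.600)
(q*(-42))*k = ((68/5)*(-42))*0 = -2856/5*0 = 0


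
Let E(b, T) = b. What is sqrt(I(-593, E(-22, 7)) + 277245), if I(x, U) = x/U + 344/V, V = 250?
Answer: sqrt(83875182490)/550 ≈ 526.57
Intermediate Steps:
I(x, U) = 172/125 + x/U (I(x, U) = x/U + 344/250 = x/U + 344*(1/250) = x/U + 172/125 = 172/125 + x/U)
sqrt(I(-593, E(-22, 7)) + 277245) = sqrt((172/125 - 593/(-22)) + 277245) = sqrt((172/125 - 593*(-1/22)) + 277245) = sqrt((172/125 + 593/22) + 277245) = sqrt(77909/2750 + 277245) = sqrt(762501659/2750) = sqrt(83875182490)/550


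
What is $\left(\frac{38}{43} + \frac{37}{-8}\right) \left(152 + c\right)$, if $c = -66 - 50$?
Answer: $- \frac{11583}{86} \approx -134.69$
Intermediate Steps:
$c = -116$ ($c = -66 - 50 = -116$)
$\left(\frac{38}{43} + \frac{37}{-8}\right) \left(152 + c\right) = \left(\frac{38}{43} + \frac{37}{-8}\right) \left(152 - 116\right) = \left(38 \cdot \frac{1}{43} + 37 \left(- \frac{1}{8}\right)\right) 36 = \left(\frac{38}{43} - \frac{37}{8}\right) 36 = \left(- \frac{1287}{344}\right) 36 = - \frac{11583}{86}$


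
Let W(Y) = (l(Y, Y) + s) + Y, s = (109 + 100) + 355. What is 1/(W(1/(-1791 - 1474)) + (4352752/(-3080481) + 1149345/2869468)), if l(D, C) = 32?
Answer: 28860450500662620/17171599387637931797 ≈ 0.0016807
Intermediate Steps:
s = 564 (s = 209 + 355 = 564)
W(Y) = 596 + Y (W(Y) = (32 + 564) + Y = 596 + Y)
1/(W(1/(-1791 - 1474)) + (4352752/(-3080481) + 1149345/2869468)) = 1/((596 + 1/(-1791 - 1474)) + (4352752/(-3080481) + 1149345/2869468)) = 1/((596 + 1/(-3265)) + (4352752*(-1/3080481) + 1149345*(1/2869468))) = 1/((596 - 1/3265) + (-4352752/3080481 + 1149345/2869468)) = 1/(1945939/3265 - 8949547140991/8839341654108) = 1/(17171599387637931797/28860450500662620) = 28860450500662620/17171599387637931797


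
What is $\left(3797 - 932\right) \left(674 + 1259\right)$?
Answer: $5538045$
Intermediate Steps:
$\left(3797 - 932\right) \left(674 + 1259\right) = 2865 \cdot 1933 = 5538045$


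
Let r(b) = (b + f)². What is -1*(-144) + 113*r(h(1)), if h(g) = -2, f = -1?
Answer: 1161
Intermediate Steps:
r(b) = (-1 + b)² (r(b) = (b - 1)² = (-1 + b)²)
-1*(-144) + 113*r(h(1)) = -1*(-144) + 113*(-1 - 2)² = 144 + 113*(-3)² = 144 + 113*9 = 144 + 1017 = 1161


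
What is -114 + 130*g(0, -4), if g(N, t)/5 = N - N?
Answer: -114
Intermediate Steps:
g(N, t) = 0 (g(N, t) = 5*(N - N) = 5*0 = 0)
-114 + 130*g(0, -4) = -114 + 130*0 = -114 + 0 = -114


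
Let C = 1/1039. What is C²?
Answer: 1/1079521 ≈ 9.2634e-7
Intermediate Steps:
C = 1/1039 ≈ 0.00096246
C² = (1/1039)² = 1/1079521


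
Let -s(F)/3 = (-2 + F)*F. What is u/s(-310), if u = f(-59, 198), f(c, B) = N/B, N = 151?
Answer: -151/57451680 ≈ -2.6283e-6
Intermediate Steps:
s(F) = -3*F*(-2 + F) (s(F) = -3*(-2 + F)*F = -3*F*(-2 + F))
f(c, B) = 151/B
u = 151/198 ≈ 0.76263
u/s(-310) = 151/(198*((3*(-310)*(2 - 1*(-310))))) = 151/(198*((3*(-310)*(2 + 310)))) = 151/(198*((3*(-310)*312))) = (151/198)/(-290160) = (151/198)*(-1/290160) = -151/57451680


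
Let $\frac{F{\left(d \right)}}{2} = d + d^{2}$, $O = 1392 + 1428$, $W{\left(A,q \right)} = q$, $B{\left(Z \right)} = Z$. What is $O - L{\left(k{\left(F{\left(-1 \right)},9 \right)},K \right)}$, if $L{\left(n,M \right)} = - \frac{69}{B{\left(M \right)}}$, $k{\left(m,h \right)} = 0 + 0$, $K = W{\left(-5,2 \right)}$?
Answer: $\frac{5709}{2} \approx 2854.5$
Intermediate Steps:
$K = 2$
$O = 2820$
$F{\left(d \right)} = 2 d + 2 d^{2}$ ($F{\left(d \right)} = 2 \left(d + d^{2}\right) = 2 d + 2 d^{2}$)
$k{\left(m,h \right)} = 0$
$L{\left(n,M \right)} = - \frac{69}{M}$
$O - L{\left(k{\left(F{\left(-1 \right)},9 \right)},K \right)} = 2820 - - \frac{69}{2} = 2820 + \frac{69}{2} = \frac{5709}{2}$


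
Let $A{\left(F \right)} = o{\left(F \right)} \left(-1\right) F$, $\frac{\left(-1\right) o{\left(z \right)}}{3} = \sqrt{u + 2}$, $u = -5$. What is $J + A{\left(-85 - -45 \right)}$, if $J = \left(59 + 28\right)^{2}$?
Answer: $7569 - 120 i \sqrt{3} \approx 7569.0 - 207.85 i$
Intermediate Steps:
$o{\left(z \right)} = - 3 i \sqrt{3}$ ($o{\left(z \right)} = - 3 \sqrt{-5 + 2} = - 3 \sqrt{-3} = - 3 i \sqrt{3}$)
$J = 7569$ ($J = 87^{2} = 7569$)
$A{\left(F \right)} = 3 i F \sqrt{3}$ ($A{\left(F \right)} = - 3 i \sqrt{3} \left(-1\right) F = 3 i \sqrt{3} F = 3 i F \sqrt{3}$)
$J + A{\left(-85 - -45 \right)} = 7569 + 3 i \left(-85 - -45\right) \sqrt{3} = 7569 + 3 i \left(-85 + 45\right) \sqrt{3} = 7569 + 3 i \left(-40\right) \sqrt{3} = 7569 - 120 i \sqrt{3}$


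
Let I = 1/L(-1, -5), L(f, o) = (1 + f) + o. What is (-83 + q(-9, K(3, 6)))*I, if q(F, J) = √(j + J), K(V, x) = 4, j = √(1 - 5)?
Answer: 83/5 - √(4 + 2*I)/5 ≈ 16.188 - 0.097174*I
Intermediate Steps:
j = 2*I (j = √(-4) = 2*I ≈ 2.0*I)
L(f, o) = 1 + f + o
I = -⅕ (I = 1/(1 - 1 - 5) = 1/(-5) = -⅕ ≈ -0.20000)
q(F, J) = √(J + 2*I) (q(F, J) = √(2*I + J) = √(J + 2*I))
(-83 + q(-9, K(3, 6)))*I = (-83 + √(4 + 2*I))*(-⅕) = 83/5 - √(4 + 2*I)/5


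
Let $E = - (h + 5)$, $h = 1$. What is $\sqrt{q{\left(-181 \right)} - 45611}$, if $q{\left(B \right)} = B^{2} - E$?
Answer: $26 i \sqrt{19} \approx 113.33 i$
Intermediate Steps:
$E = -6$ ($E = - (1 + 5) = \left(-1\right) 6 = -6$)
$q{\left(B \right)} = 6 + B^{2}$ ($q{\left(B \right)} = B^{2} - -6 = B^{2} + 6 = 6 + B^{2}$)
$\sqrt{q{\left(-181 \right)} - 45611} = \sqrt{\left(6 + \left(-181\right)^{2}\right) - 45611} = \sqrt{\left(6 + 32761\right) - 45611} = \sqrt{32767 - 45611} = \sqrt{-12844} = 26 i \sqrt{19}$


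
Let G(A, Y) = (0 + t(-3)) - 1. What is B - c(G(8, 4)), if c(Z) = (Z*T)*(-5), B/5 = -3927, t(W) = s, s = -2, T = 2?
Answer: -19665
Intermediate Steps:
t(W) = -2
B = -19635 (B = 5*(-3927) = -19635)
G(A, Y) = -3 (G(A, Y) = (0 - 2) - 1 = -2 - 1 = -3)
c(Z) = -10*Z (c(Z) = (Z*2)*(-5) = (2*Z)*(-5) = -10*Z)
B - c(G(8, 4)) = -19635 - (-10)*(-3) = -19635 - 1*30 = -19635 - 30 = -19665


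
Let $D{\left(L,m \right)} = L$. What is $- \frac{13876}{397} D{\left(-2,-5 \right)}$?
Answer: $\frac{27752}{397} \approx 69.904$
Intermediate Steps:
$- \frac{13876}{397} D{\left(-2,-5 \right)} = - \frac{13876}{397} \left(-2\right) = \left(-13876\right) \frac{1}{397} \left(-2\right) = \left(- \frac{13876}{397}\right) \left(-2\right) = \frac{27752}{397}$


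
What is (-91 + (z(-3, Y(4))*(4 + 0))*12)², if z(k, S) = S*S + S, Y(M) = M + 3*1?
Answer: 6744409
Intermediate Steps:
Y(M) = 3 + M (Y(M) = M + 3 = 3 + M)
z(k, S) = S + S² (z(k, S) = S² + S = S + S²)
(-91 + (z(-3, Y(4))*(4 + 0))*12)² = (-91 + (((3 + 4)*(1 + (3 + 4)))*(4 + 0))*12)² = (-91 + ((7*(1 + 7))*4)*12)² = (-91 + ((7*8)*4)*12)² = (-91 + (56*4)*12)² = (-91 + 224*12)² = (-91 + 2688)² = 2597² = 6744409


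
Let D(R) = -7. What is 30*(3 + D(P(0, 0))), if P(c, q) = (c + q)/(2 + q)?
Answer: -120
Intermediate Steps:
P(c, q) = (c + q)/(2 + q)
30*(3 + D(P(0, 0))) = 30*(3 - 7) = 30*(-4) = -120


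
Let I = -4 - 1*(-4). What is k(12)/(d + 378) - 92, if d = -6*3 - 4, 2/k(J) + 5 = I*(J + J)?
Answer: -81881/890 ≈ -92.001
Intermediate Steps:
I = 0 (I = -4 + 4 = 0)
k(J) = -2/5 (k(J) = 2/(-5 + 0*(J + J)) = 2/(-5 + 0*(2*J)) = 2/(-5 + 0) = 2/(-5) = 2*(-1/5) = -2/5)
d = -22 (d = -18 - 4 = -22)
k(12)/(d + 378) - 92 = -2/5/(-22 + 378) - 92 = -2/5/356 - 92 = (1/356)*(-2/5) - 92 = -1/890 - 92 = -81881/890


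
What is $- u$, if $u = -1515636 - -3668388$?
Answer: $-2152752$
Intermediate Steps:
$u = 2152752$ ($u = -1515636 + 3668388 = 2152752$)
$- u = \left(-1\right) 2152752 = -2152752$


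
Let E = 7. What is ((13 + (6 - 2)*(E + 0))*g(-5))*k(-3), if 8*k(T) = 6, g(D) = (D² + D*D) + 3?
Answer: 6519/4 ≈ 1629.8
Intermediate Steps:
g(D) = 3 + 2*D² (g(D) = (D² + D²) + 3 = 2*D² + 3 = 3 + 2*D²)
k(T) = ¾ (k(T) = (⅛)*6 = ¾)
((13 + (6 - 2)*(E + 0))*g(-5))*k(-3) = ((13 + (6 - 2)*(7 + 0))*(3 + 2*(-5)²))*(¾) = ((13 + 4*7)*(3 + 2*25))*(¾) = ((13 + 28)*(3 + 50))*(¾) = (41*53)*(¾) = 2173*(¾) = 6519/4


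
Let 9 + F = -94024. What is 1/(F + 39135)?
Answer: -1/54898 ≈ -1.8216e-5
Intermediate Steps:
F = -94033 (F = -9 - 94024 = -94033)
1/(F + 39135) = 1/(-94033 + 39135) = 1/(-54898) = -1/54898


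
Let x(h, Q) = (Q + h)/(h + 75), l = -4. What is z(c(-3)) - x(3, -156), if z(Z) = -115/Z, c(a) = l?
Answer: 1597/52 ≈ 30.712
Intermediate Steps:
c(a) = -4
x(h, Q) = (Q + h)/(75 + h)
z(c(-3)) - x(3, -156) = -115/(-4) - (-156 + 3)/(75 + 3) = -115*(-¼) - (-153)/78 = 115/4 - (-153)/78 = 115/4 - 1*(-51/26) = 115/4 + 51/26 = 1597/52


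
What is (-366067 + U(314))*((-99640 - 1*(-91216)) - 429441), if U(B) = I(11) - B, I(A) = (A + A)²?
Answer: 160213489905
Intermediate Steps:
I(A) = 4*A² (I(A) = (2*A)² = 4*A²)
U(B) = 484 - B (U(B) = 4*11² - B = 4*121 - B = 484 - B)
(-366067 + U(314))*((-99640 - 1*(-91216)) - 429441) = (-366067 + (484 - 1*314))*((-99640 - 1*(-91216)) - 429441) = (-366067 + (484 - 314))*((-99640 + 91216) - 429441) = (-366067 + 170)*(-8424 - 429441) = -365897*(-437865) = 160213489905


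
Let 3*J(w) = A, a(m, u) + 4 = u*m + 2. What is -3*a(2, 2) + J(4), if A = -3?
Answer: -7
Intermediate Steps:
a(m, u) = -2 + m*u (a(m, u) = -4 + (u*m + 2) = -4 + (m*u + 2) = -4 + (2 + m*u) = -2 + m*u)
J(w) = -1 (J(w) = (⅓)*(-3) = -1)
-3*a(2, 2) + J(4) = -3*(-2 + 2*2) - 1 = -3*(-2 + 4) - 1 = -3*2 - 1 = -6 - 1 = -7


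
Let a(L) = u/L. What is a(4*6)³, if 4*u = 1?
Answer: 1/884736 ≈ 1.1303e-6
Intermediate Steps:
u = ¼ (u = (¼)*1 = ¼ ≈ 0.25000)
a(L) = 1/(4*L)
a(4*6)³ = (1/(4*((4*6))))³ = ((¼)/24)³ = ((¼)*(1/24))³ = (1/96)³ = 1/884736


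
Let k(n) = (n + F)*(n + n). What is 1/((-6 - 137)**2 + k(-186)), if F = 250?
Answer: -1/3359 ≈ -0.00029771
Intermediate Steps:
k(n) = 2*n*(250 + n) (k(n) = (n + 250)*(n + n) = (250 + n)*(2*n) = 2*n*(250 + n))
1/((-6 - 137)**2 + k(-186)) = 1/((-6 - 137)**2 + 2*(-186)*(250 - 186)) = 1/((-143)**2 + 2*(-186)*64) = 1/(20449 - 23808) = 1/(-3359) = -1/3359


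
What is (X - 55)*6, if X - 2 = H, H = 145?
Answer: 552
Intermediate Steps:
X = 147 (X = 2 + 145 = 147)
(X - 55)*6 = (147 - 55)*6 = 92*6 = 552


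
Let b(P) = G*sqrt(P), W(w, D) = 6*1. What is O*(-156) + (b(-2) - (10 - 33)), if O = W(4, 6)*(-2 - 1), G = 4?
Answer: 2831 + 4*I*sqrt(2) ≈ 2831.0 + 5.6569*I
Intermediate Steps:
W(w, D) = 6
b(P) = 4*sqrt(P)
O = -18 (O = 6*(-2 - 1) = 6*(-3) = -18)
O*(-156) + (b(-2) - (10 - 33)) = -18*(-156) + (4*sqrt(-2) - (10 - 33)) = 2808 + (4*(I*sqrt(2)) - 1*(-23)) = 2808 + (4*I*sqrt(2) + 23) = 2808 + (23 + 4*I*sqrt(2)) = 2831 + 4*I*sqrt(2)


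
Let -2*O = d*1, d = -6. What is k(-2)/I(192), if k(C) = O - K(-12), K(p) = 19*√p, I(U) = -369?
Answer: -1/123 + 38*I*√3/369 ≈ -0.0081301 + 0.17837*I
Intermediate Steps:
O = 3 (O = -(-3) = -½*(-6) = 3)
k(C) = 3 - 38*I*√3 (k(C) = 3 - 19*√(-12) = 3 - 19*2*I*√3 = 3 - 38*I*√3)
k(-2)/I(192) = (3 - 38*I*√3)/(-369) = (3 - 38*I*√3)*(-1/369) = -1/123 + 38*I*√3/369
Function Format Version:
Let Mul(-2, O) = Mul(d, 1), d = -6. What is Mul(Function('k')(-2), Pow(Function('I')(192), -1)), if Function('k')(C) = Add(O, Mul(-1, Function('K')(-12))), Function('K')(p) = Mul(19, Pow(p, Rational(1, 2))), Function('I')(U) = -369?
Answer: Add(Rational(-1, 123), Mul(Rational(38, 369), I, Pow(3, Rational(1, 2)))) ≈ Add(-0.0081301, Mul(0.17837, I))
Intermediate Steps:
O = 3 (O = Mul(Rational(-1, 2), Mul(-6, 1)) = Mul(Rational(-1, 2), -6) = 3)
Function('k')(C) = Add(3, Mul(-38, I, Pow(3, Rational(1, 2)))) (Function('k')(C) = Add(3, Mul(-1, Mul(19, Pow(-12, Rational(1, 2))))) = Add(3, Mul(-1, Mul(19, Mul(2, I, Pow(3, Rational(1, 2)))))) = Add(3, Mul(-1, Mul(38, I, Pow(3, Rational(1, 2))))) = Add(3, Mul(-38, I, Pow(3, Rational(1, 2)))))
Mul(Function('k')(-2), Pow(Function('I')(192), -1)) = Mul(Add(3, Mul(-38, I, Pow(3, Rational(1, 2)))), Pow(-369, -1)) = Mul(Add(3, Mul(-38, I, Pow(3, Rational(1, 2)))), Rational(-1, 369)) = Add(Rational(-1, 123), Mul(Rational(38, 369), I, Pow(3, Rational(1, 2))))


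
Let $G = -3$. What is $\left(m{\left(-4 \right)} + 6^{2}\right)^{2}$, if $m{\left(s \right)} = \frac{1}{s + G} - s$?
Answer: $\frac{77841}{49} \approx 1588.6$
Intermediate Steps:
$m{\left(s \right)} = \frac{1}{-3 + s} - s$ ($m{\left(s \right)} = \frac{1}{s - 3} - s = \frac{1}{-3 + s} - s$)
$\left(m{\left(-4 \right)} + 6^{2}\right)^{2} = \left(\frac{1 - \left(-4\right)^{2} + 3 \left(-4\right)}{-3 - 4} + 6^{2}\right)^{2} = \left(\frac{1 - 16 - 12}{-7} + 36\right)^{2} = \left(- \frac{1 - 16 - 12}{7} + 36\right)^{2} = \left(\left(- \frac{1}{7}\right) \left(-27\right) + 36\right)^{2} = \left(\frac{27}{7} + 36\right)^{2} = \left(\frac{279}{7}\right)^{2} = \frac{77841}{49}$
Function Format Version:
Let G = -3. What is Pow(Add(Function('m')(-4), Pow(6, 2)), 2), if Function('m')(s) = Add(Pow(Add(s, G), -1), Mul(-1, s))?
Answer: Rational(77841, 49) ≈ 1588.6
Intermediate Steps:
Function('m')(s) = Add(Pow(Add(-3, s), -1), Mul(-1, s)) (Function('m')(s) = Add(Pow(Add(s, -3), -1), Mul(-1, s)) = Add(Pow(Add(-3, s), -1), Mul(-1, s)))
Pow(Add(Function('m')(-4), Pow(6, 2)), 2) = Pow(Add(Mul(Pow(Add(-3, -4), -1), Add(1, Mul(-1, Pow(-4, 2)), Mul(3, -4))), Pow(6, 2)), 2) = Pow(Add(Mul(Pow(-7, -1), Add(1, Mul(-1, 16), -12)), 36), 2) = Pow(Add(Mul(Rational(-1, 7), Add(1, -16, -12)), 36), 2) = Pow(Add(Mul(Rational(-1, 7), -27), 36), 2) = Pow(Add(Rational(27, 7), 36), 2) = Pow(Rational(279, 7), 2) = Rational(77841, 49)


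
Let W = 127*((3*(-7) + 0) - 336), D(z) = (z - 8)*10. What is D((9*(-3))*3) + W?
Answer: -46229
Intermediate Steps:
D(z) = -80 + 10*z (D(z) = (-8 + z)*10 = -80 + 10*z)
W = -45339 (W = 127*((-21 + 0) - 336) = 127*(-21 - 336) = 127*(-357) = -45339)
D((9*(-3))*3) + W = (-80 + 10*((9*(-3))*3)) - 45339 = (-80 + 10*(-27*3)) - 45339 = (-80 + 10*(-81)) - 45339 = (-80 - 810) - 45339 = -890 - 45339 = -46229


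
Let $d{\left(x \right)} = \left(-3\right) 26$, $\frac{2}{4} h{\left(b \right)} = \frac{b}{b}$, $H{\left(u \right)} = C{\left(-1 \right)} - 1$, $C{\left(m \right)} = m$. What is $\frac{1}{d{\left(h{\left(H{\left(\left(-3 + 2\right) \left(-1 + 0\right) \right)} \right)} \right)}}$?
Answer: $- \frac{1}{78} \approx -0.012821$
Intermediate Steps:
$H{\left(u \right)} = -2$ ($H{\left(u \right)} = -1 - 1 = -2$)
$h{\left(b \right)} = 2$ ($h{\left(b \right)} = 2 \frac{b}{b} = 2 \cdot 1 = 2$)
$d{\left(x \right)} = -78$
$\frac{1}{d{\left(h{\left(H{\left(\left(-3 + 2\right) \left(-1 + 0\right) \right)} \right)} \right)}} = \frac{1}{-78} = - \frac{1}{78}$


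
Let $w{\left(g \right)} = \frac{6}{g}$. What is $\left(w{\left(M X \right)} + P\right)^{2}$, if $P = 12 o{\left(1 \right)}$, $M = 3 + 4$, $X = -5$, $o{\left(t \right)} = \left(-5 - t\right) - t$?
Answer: $\frac{8678916}{1225} \approx 7084.8$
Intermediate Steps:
$o{\left(t \right)} = -5 - 2 t$
$M = 7$
$P = -84$ ($P = 12 \left(-5 - 2\right) = 12 \left(-7\right) = -84$)
$\left(w{\left(M X \right)} + P\right)^{2} = \left(\frac{6}{7 \left(-5\right)} - 84\right)^{2} = \left(\frac{6}{-35} - 84\right)^{2} = \left(6 \left(- \frac{1}{35}\right) - 84\right)^{2} = \left(- \frac{6}{35} - 84\right)^{2} = \left(- \frac{2946}{35}\right)^{2} = \frac{8678916}{1225}$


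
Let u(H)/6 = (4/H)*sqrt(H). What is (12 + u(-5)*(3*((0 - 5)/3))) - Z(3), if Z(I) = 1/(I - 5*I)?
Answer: 145/12 + 24*I*sqrt(5) ≈ 12.083 + 53.666*I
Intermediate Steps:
u(H) = 24/sqrt(H) (u(H) = 6*((4/H)*sqrt(H)) = 6*(4/sqrt(H)) = 24/sqrt(H))
Z(I) = -1/(4*I) (Z(I) = 1/(-4*I) = -1/(4*I))
(12 + u(-5)*(3*((0 - 5)/3))) - Z(3) = (12 + (24/sqrt(-5))*(3*((0 - 5)/3))) - (-1)/(4*3) = (12 + (24*(-I*sqrt(5)/5))*(3*(-5*1/3))) - (-1)/(4*3) = (12 + (-24*I*sqrt(5)/5)*(3*(-5/3))) - 1*(-1/12) = (12 - 24*I*sqrt(5)/5*(-5)) + 1/12 = (12 + 24*I*sqrt(5)) + 1/12 = 145/12 + 24*I*sqrt(5)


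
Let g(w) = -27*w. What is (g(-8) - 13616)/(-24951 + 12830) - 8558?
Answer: -103718118/12121 ≈ -8556.9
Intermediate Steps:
(g(-8) - 13616)/(-24951 + 12830) - 8558 = (-27*(-8) - 13616)/(-24951 + 12830) - 8558 = (216 - 13616)/(-12121) - 8558 = -13400*(-1/12121) - 8558 = 13400/12121 - 8558 = -103718118/12121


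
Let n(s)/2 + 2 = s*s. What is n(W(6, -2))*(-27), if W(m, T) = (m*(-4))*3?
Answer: -279828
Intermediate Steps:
W(m, T) = -12*m (W(m, T) = -4*m*3 = -12*m)
n(s) = -4 + 2*s² (n(s) = -4 + 2*(s*s) = -4 + 2*s²)
n(W(6, -2))*(-27) = (-4 + 2*(-12*6)²)*(-27) = (-4 + 2*(-72)²)*(-27) = (-4 + 2*5184)*(-27) = (-4 + 10368)*(-27) = 10364*(-27) = -279828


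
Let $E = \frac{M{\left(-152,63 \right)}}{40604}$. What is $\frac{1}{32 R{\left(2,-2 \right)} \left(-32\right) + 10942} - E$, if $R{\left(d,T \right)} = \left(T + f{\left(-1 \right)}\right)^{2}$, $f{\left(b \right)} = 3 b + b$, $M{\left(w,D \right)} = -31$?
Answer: $\frac{381489}{526268444} \approx 0.00072489$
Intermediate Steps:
$f{\left(b \right)} = 4 b$
$R{\left(d,T \right)} = \left(-4 + T\right)^{2}$ ($R{\left(d,T \right)} = \left(T + 4 \left(-1\right)\right)^{2} = \left(T - 4\right)^{2} = \left(-4 + T\right)^{2}$)
$E = - \frac{31}{40604} \approx -0.00076347$
$\frac{1}{32 R{\left(2,-2 \right)} \left(-32\right) + 10942} - E = \frac{1}{32 \left(-4 - 2\right)^{2} \left(-32\right) + 10942} - - \frac{31}{40604} = \frac{1}{32 \left(-6\right)^{2} \left(-32\right) + 10942} + \frac{31}{40604} = \frac{1}{32 \cdot 36 \left(-32\right) + 10942} + \frac{31}{40604} = \frac{1}{1152 \left(-32\right) + 10942} + \frac{31}{40604} = \frac{1}{-36864 + 10942} + \frac{31}{40604} = \frac{1}{-25922} + \frac{31}{40604} = - \frac{1}{25922} + \frac{31}{40604} = \frac{381489}{526268444}$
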